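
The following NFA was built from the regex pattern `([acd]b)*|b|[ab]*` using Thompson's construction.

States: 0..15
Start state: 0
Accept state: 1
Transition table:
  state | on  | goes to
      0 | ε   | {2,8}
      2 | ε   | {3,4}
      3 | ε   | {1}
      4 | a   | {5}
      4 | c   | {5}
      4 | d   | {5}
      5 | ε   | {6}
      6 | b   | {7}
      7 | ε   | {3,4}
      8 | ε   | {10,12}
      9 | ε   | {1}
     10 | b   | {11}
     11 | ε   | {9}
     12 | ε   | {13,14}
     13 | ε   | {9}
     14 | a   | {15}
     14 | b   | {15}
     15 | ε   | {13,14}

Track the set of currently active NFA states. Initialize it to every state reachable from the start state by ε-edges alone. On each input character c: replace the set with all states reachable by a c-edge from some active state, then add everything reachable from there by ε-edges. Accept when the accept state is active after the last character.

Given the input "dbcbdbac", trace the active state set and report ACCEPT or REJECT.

S₀ = ε-closure({0}) = {0,1,2,3,4,8,9,10,12,13,14}
'd' @ 1: {5,6}
'b' @ 2: {1,3,4,7}  [accepting]
'c' @ 3: {5,6}
'b' @ 4: {1,3,4,7}  [accepting]
'd' @ 5: {5,6}
'b' @ 6: {1,3,4,7}  [accepting]
'a' @ 7: {5,6}
'c' @ 8: {}  — no active states
end set {} — state 1 not in

Answer: REJECT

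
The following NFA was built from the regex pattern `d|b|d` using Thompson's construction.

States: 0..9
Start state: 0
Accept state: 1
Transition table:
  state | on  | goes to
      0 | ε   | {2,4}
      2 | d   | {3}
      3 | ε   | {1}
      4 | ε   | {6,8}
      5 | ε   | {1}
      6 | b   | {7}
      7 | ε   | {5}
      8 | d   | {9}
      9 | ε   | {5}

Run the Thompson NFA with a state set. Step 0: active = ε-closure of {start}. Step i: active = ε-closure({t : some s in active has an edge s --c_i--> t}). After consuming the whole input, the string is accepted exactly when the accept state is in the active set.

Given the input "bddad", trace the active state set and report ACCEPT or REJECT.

S₀ = ε-closure({0}) = {0,2,4,6,8}
'b' @ 1: {1,5,7}  [accepting]
'd' @ 2: {}  — dead — no transitions
rest 'dad' ignored (set empty)
after full input: {}  (accept=1 not in)

Answer: REJECT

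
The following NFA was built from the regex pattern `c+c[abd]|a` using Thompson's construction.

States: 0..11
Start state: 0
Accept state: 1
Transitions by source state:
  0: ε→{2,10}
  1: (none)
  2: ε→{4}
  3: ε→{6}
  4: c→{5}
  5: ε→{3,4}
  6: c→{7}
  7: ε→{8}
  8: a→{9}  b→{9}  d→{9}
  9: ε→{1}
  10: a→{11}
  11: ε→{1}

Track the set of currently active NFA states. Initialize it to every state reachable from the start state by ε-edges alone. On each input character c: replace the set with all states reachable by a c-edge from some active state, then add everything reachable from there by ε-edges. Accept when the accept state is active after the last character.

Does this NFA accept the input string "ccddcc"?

start: ε-closure({0}) = {0,2,4,10}
'c' @ 1: {3,4,5,6}
'c' @ 2: {3,4,5,6,7,8}
'd' @ 3: {1,9}  (accept∈set)
'd' @ 4: {}  — no active states
rest 'cc' ignored (set empty)
final: {}; accept 1 not in set

Answer: REJECT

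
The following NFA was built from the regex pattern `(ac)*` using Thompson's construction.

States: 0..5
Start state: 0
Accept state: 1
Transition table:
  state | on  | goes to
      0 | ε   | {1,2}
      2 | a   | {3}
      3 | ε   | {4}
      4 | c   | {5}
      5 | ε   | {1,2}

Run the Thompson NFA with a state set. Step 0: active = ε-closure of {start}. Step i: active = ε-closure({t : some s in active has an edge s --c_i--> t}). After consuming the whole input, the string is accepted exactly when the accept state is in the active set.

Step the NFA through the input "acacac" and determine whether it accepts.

Answer: ACCEPT

Steps:
initial (ε-close {0}): {0,1,2}
'a' @ 1: {3,4}
'c' @ 2: {1,2,5}  ✓accept
'a' @ 3: {3,4}
'c' @ 4: {1,2,5}  ✓accept
'a' @ 5: {3,4}
'c' @ 6: {1,2,5}  ✓accept
final: {1,2,5}; accept 1 in set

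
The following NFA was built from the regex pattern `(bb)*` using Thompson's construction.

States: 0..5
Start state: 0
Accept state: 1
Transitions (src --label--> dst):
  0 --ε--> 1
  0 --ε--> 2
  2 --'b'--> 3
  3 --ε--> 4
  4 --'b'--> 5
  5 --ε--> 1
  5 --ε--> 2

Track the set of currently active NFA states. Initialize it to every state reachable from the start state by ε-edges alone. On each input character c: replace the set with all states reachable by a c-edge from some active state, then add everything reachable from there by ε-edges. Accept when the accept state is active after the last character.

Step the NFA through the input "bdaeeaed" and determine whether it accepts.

initial (ε-close {0}): {0,1,2}
'b' @ 1: {3,4}
'd' @ 2: {}  — dead — no transitions
rest 'aeeaed' ignored (set empty)
after full input: {}  (accept=1 not in)

Answer: REJECT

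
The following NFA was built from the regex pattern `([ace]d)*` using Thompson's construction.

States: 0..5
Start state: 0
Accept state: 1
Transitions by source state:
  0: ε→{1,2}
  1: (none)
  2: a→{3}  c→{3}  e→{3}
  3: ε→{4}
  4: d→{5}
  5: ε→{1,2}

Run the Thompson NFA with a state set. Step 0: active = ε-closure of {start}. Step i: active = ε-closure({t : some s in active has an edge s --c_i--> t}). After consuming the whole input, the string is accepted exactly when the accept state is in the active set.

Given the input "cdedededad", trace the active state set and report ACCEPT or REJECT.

Answer: ACCEPT

Trace:
start: ε-closure({0}) = {0,1,2}
'c' @ 1: {3,4}
'd' @ 2: {1,2,5}  (accept∈set)
'e' @ 3: {3,4}
'd' @ 4: {1,2,5}  (accept∈set)
'e' @ 5: {3,4}
'd' @ 6: {1,2,5}  (accept∈set)
'e' @ 7: {3,4}
'd' @ 8: {1,2,5}  (accept∈set)
'a' @ 9: {3,4}
'd' @ 10: {1,2,5}  (accept∈set)
end set {1,2,5} — state 1 in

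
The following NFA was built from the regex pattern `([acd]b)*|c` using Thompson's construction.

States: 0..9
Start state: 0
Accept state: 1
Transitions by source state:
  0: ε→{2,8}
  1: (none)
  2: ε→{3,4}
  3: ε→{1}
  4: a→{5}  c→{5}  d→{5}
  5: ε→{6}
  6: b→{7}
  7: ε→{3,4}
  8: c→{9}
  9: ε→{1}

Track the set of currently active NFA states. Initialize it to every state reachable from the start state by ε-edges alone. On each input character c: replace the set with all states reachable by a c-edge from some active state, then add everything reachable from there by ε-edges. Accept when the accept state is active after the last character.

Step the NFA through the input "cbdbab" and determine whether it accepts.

Answer: ACCEPT

Steps:
initial (ε-close {0}): {0,1,2,3,4,8}
'c' @ 1: {1,5,6,9}  ✓accept
'b' @ 2: {1,3,4,7}  ✓accept
'd' @ 3: {5,6}
'b' @ 4: {1,3,4,7}  ✓accept
'a' @ 5: {5,6}
'b' @ 6: {1,3,4,7}  ✓accept
end set {1,3,4,7} — state 1 in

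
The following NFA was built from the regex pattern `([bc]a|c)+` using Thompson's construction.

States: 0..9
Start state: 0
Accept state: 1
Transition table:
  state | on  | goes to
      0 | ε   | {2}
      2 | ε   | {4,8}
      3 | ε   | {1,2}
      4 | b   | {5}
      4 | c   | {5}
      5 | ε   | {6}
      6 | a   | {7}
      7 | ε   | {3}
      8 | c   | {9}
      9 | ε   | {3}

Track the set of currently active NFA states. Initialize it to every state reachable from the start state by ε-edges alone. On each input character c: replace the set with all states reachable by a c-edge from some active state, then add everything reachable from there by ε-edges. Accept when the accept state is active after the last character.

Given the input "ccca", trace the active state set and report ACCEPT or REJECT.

Answer: ACCEPT

Steps:
initial (ε-close {0}): {0,2,4,8}
'c' @ 1: {1,2,3,4,5,6,8,9}  (accept∈set)
'c' @ 2: {1,2,3,4,5,6,8,9}  (accept∈set)
'c' @ 3: {1,2,3,4,5,6,8,9}  (accept∈set)
'a' @ 4: {1,2,3,4,7,8}  (accept∈set)
end set {1,2,3,4,7,8} — state 1 in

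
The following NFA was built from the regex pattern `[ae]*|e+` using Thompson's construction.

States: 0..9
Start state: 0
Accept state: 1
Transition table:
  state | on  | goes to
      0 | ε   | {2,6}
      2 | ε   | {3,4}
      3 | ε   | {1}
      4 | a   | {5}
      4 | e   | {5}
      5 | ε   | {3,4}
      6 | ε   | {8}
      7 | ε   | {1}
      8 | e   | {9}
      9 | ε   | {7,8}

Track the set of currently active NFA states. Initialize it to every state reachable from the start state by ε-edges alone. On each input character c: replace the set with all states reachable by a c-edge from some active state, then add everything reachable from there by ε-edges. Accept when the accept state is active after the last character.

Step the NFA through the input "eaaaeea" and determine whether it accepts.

Answer: ACCEPT

Steps:
initial (ε-close {0}): {0,1,2,3,4,6,8}
'e' @ 1: {1,3,4,5,7,8,9}  (accept∈set)
'a' @ 2: {1,3,4,5}  (accept∈set)
'a' @ 3: {1,3,4,5}  (accept∈set)
'a' @ 4: {1,3,4,5}  (accept∈set)
'e' @ 5: {1,3,4,5}  (accept∈set)
'e' @ 6: {1,3,4,5}  (accept∈set)
'a' @ 7: {1,3,4,5}  (accept∈set)
after full input: {1,3,4,5}  (accept=1 in)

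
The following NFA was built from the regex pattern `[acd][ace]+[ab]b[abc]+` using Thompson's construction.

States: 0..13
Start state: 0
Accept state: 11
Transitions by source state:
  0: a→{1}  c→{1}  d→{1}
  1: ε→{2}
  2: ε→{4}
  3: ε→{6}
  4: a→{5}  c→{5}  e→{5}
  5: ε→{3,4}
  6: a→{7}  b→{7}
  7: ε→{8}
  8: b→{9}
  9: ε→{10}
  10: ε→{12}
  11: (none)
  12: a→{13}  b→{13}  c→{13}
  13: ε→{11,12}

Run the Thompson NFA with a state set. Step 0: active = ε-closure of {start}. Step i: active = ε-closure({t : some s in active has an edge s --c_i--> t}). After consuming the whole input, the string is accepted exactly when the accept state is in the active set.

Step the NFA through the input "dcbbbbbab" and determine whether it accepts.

initial (ε-close {0}): {0}
'd' @ 1: {1,2,4}
'c' @ 2: {3,4,5,6}
'b' @ 3: {7,8}
'b' @ 4: {9,10,12}
'b' @ 5: {11,12,13}  [accepting]
'b' @ 6: {11,12,13}  [accepting]
'b' @ 7: {11,12,13}  [accepting]
'a' @ 8: {11,12,13}  [accepting]
'b' @ 9: {11,12,13}  [accepting]
after full input: {11,12,13}  (accept=11 in)

Answer: ACCEPT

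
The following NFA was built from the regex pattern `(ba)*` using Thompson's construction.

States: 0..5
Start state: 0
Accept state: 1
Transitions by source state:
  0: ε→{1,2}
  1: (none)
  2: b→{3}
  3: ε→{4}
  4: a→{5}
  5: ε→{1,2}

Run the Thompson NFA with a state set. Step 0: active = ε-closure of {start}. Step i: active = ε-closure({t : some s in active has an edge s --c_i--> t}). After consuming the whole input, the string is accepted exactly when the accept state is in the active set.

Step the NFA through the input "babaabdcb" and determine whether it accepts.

initial (ε-close {0}): {0,1,2}
'b' @ 1: {3,4}
'a' @ 2: {1,2,5}  (accept∈set)
'b' @ 3: {3,4}
'a' @ 4: {1,2,5}  (accept∈set)
'a' @ 5: {}  — no active states
rest 'bdcb' ignored (set empty)
end set {} — state 1 not in

Answer: REJECT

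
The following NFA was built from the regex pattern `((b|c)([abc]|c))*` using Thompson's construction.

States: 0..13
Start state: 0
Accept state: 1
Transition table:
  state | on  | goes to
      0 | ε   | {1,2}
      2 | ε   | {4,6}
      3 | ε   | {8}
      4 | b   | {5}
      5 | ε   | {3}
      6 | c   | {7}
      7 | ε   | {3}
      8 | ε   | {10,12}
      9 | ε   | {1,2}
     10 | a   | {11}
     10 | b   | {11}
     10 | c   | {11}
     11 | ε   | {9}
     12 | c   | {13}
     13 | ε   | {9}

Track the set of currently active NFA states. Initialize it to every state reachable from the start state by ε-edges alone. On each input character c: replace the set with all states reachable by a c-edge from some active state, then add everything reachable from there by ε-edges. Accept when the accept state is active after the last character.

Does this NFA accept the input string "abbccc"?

Answer: REJECT

Trace:
start: ε-closure({0}) = {0,1,2,4,6}
'a' @ 1: {}  — state set empty
rest 'bbccc' ignored (set empty)
final: {}; accept 1 not in set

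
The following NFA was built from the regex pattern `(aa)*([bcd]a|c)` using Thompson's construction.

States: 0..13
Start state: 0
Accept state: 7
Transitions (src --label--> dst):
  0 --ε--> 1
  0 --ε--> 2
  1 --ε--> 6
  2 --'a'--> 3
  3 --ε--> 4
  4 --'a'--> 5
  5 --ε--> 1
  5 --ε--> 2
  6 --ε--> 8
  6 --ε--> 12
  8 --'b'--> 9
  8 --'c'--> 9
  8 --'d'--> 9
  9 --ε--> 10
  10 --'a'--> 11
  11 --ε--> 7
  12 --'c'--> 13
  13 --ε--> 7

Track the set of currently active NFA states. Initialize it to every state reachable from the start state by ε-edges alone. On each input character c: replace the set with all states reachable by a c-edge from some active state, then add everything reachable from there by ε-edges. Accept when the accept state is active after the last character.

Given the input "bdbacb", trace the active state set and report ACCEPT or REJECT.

Answer: REJECT

Trace:
S₀ = ε-closure({0}) = {0,1,2,6,8,12}
'b' @ 1: {9,10}
'd' @ 2: {}  — state set empty
rest 'bacb' ignored (set empty)
final: {}; accept 7 not in set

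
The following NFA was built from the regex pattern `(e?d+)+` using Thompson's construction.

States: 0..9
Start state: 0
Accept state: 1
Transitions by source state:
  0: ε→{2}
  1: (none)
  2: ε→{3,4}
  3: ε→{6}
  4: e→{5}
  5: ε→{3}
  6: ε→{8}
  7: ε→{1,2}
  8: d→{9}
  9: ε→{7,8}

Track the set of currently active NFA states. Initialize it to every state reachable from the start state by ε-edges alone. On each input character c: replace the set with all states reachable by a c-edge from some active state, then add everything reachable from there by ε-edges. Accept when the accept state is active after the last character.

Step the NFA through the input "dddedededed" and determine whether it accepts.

S₀ = ε-closure({0}) = {0,2,3,4,6,8}
'd' @ 1: {1,2,3,4,6,7,8,9}  ✓accept
'd' @ 2: {1,2,3,4,6,7,8,9}  ✓accept
'd' @ 3: {1,2,3,4,6,7,8,9}  ✓accept
'e' @ 4: {3,5,6,8}
'd' @ 5: {1,2,3,4,6,7,8,9}  ✓accept
'e' @ 6: {3,5,6,8}
'd' @ 7: {1,2,3,4,6,7,8,9}  ✓accept
'e' @ 8: {3,5,6,8}
'd' @ 9: {1,2,3,4,6,7,8,9}  ✓accept
'e' @ 10: {3,5,6,8}
'd' @ 11: {1,2,3,4,6,7,8,9}  ✓accept
final: {1,2,3,4,6,7,8,9}; accept 1 in set

Answer: ACCEPT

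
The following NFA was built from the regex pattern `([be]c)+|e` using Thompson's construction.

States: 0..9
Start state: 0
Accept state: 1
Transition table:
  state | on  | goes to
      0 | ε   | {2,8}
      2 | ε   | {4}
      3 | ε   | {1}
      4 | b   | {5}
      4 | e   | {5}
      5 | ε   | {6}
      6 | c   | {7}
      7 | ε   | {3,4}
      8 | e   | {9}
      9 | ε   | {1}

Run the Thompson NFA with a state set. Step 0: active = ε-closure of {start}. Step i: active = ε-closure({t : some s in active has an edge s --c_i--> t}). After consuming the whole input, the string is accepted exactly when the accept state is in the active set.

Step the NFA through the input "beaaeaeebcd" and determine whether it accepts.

initial (ε-close {0}): {0,2,4,8}
'b' @ 1: {5,6}
'e' @ 2: {}  — no active states
rest 'aaeaeebcd' ignored (set empty)
after full input: {}  (accept=1 not in)

Answer: REJECT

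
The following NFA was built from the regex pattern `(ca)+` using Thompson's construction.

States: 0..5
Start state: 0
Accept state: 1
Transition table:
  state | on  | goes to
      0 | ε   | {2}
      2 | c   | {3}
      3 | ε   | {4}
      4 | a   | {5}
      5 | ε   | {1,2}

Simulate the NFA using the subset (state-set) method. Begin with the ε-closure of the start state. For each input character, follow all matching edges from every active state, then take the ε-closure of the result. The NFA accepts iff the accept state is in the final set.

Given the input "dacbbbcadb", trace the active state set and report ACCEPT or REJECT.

initial (ε-close {0}): {0,2}
'd' @ 1: {}  — dead — no transitions
rest 'acbbbcadb' ignored (set empty)
final: {}; accept 1 not in set

Answer: REJECT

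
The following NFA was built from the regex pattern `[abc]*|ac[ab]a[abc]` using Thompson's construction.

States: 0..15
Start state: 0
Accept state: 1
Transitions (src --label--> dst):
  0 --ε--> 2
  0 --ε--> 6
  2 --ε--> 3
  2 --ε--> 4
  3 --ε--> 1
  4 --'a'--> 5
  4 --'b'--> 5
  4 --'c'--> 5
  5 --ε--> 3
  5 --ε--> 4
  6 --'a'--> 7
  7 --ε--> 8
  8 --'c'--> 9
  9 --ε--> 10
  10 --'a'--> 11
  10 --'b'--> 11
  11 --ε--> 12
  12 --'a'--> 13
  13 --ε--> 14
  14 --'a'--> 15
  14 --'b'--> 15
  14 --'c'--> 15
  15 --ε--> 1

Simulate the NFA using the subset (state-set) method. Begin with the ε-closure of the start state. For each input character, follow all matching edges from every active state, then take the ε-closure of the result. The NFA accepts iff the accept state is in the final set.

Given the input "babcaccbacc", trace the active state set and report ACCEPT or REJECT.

Answer: ACCEPT

Steps:
S₀ = ε-closure({0}) = {0,1,2,3,4,6}
'b' @ 1: {1,3,4,5}  (accept∈set)
'a' @ 2: {1,3,4,5}  (accept∈set)
'b' @ 3: {1,3,4,5}  (accept∈set)
'c' @ 4: {1,3,4,5}  (accept∈set)
'a' @ 5: {1,3,4,5}  (accept∈set)
'c' @ 6: {1,3,4,5}  (accept∈set)
'c' @ 7: {1,3,4,5}  (accept∈set)
'b' @ 8: {1,3,4,5}  (accept∈set)
'a' @ 9: {1,3,4,5}  (accept∈set)
'c' @ 10: {1,3,4,5}  (accept∈set)
'c' @ 11: {1,3,4,5}  (accept∈set)
final: {1,3,4,5}; accept 1 in set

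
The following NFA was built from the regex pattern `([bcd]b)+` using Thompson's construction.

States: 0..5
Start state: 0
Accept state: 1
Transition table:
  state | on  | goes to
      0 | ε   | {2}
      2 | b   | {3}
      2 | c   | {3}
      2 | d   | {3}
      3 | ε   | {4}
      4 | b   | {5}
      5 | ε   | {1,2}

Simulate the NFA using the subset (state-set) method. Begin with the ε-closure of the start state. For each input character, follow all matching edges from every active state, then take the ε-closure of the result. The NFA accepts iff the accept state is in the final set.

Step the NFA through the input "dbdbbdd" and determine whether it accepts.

Answer: REJECT

Derivation:
initial (ε-close {0}): {0,2}
'd' @ 1: {3,4}
'b' @ 2: {1,2,5}  (accept∈set)
'd' @ 3: {3,4}
'b' @ 4: {1,2,5}  (accept∈set)
'b' @ 5: {3,4}
'd' @ 6: {}  — no active states
rest 'd' ignored (set empty)
final: {}; accept 1 not in set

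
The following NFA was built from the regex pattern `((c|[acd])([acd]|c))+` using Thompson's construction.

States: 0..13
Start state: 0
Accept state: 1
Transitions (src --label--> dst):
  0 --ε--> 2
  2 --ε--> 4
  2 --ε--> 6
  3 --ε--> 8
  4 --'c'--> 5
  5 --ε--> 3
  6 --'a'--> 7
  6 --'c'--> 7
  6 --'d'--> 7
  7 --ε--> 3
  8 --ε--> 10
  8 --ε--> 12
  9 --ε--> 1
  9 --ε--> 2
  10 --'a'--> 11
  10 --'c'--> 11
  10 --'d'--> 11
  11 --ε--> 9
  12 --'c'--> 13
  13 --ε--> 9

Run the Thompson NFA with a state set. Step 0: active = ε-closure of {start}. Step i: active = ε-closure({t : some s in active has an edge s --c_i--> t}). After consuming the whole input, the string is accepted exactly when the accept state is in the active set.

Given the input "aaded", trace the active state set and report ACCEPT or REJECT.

S₀ = ε-closure({0}) = {0,2,4,6}
'a' @ 1: {3,7,8,10,12}
'a' @ 2: {1,2,4,6,9,11}  (accept∈set)
'd' @ 3: {3,7,8,10,12}
'e' @ 4: {}  — dead — no transitions
rest 'd' ignored (set empty)
after full input: {}  (accept=1 not in)

Answer: REJECT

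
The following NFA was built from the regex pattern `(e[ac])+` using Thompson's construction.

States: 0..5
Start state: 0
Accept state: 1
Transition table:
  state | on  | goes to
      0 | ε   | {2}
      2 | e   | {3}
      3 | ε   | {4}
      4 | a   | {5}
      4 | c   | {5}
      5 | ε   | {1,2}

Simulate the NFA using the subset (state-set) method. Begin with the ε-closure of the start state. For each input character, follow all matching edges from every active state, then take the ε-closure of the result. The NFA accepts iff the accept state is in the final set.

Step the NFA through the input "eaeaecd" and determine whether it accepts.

Answer: REJECT

Steps:
initial (ε-close {0}): {0,2}
'e' @ 1: {3,4}
'a' @ 2: {1,2,5}  (accept∈set)
'e' @ 3: {3,4}
'a' @ 4: {1,2,5}  (accept∈set)
'e' @ 5: {3,4}
'c' @ 6: {1,2,5}  (accept∈set)
'd' @ 7: {}  — state set empty
end set {} — state 1 not in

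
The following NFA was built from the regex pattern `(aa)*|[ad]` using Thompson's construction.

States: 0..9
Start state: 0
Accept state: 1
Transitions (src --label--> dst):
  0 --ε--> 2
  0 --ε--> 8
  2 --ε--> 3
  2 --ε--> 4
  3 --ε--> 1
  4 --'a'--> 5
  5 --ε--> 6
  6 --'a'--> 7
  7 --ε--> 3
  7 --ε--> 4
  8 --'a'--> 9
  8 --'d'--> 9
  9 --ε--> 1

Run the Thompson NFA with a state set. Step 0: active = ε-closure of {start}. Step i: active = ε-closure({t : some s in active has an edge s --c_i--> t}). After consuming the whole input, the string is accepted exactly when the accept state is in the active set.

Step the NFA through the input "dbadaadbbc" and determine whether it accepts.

initial (ε-close {0}): {0,1,2,3,4,8}
'd' @ 1: {1,9}  (accept∈set)
'b' @ 2: {}  — no active states
rest 'adaadbbc' ignored (set empty)
end set {} — state 1 not in

Answer: REJECT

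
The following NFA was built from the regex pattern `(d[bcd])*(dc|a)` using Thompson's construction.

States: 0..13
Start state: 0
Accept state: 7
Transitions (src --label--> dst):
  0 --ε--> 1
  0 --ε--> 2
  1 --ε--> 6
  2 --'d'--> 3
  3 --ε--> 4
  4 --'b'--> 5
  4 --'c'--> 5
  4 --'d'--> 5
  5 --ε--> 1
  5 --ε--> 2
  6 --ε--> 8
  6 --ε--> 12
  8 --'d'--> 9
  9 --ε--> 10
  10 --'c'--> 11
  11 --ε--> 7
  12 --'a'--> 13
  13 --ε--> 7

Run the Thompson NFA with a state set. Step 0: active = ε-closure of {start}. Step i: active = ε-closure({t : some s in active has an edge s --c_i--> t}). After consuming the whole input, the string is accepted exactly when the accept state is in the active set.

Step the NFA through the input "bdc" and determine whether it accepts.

S₀ = ε-closure({0}) = {0,1,2,6,8,12}
'b' @ 1: {}  — no active states
rest 'dc' ignored (set empty)
final: {}; accept 7 not in set

Answer: REJECT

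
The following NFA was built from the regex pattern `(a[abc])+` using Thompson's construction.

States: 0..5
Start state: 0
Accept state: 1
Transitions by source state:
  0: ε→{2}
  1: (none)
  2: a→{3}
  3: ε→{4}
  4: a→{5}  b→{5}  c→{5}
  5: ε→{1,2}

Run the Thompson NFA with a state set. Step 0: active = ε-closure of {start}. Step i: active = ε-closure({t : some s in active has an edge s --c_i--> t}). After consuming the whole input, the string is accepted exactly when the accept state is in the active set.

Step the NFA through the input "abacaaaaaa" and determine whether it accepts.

Answer: ACCEPT

Steps:
S₀ = ε-closure({0}) = {0,2}
'a' @ 1: {3,4}
'b' @ 2: {1,2,5}  [accepting]
'a' @ 3: {3,4}
'c' @ 4: {1,2,5}  [accepting]
'a' @ 5: {3,4}
'a' @ 6: {1,2,5}  [accepting]
'a' @ 7: {3,4}
'a' @ 8: {1,2,5}  [accepting]
'a' @ 9: {3,4}
'a' @ 10: {1,2,5}  [accepting]
after full input: {1,2,5}  (accept=1 in)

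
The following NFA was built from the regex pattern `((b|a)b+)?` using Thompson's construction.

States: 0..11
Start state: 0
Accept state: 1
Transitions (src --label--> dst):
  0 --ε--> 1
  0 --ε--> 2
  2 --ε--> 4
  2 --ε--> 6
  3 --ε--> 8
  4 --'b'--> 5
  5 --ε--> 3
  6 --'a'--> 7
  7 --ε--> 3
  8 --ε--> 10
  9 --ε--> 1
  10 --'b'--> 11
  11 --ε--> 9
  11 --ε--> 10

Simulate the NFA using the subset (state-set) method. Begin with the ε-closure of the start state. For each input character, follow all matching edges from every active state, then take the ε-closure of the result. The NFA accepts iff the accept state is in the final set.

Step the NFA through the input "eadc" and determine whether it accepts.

Answer: REJECT

Trace:
initial (ε-close {0}): {0,1,2,4,6}
'e' @ 1: {}  — no active states
rest 'adc' ignored (set empty)
final: {}; accept 1 not in set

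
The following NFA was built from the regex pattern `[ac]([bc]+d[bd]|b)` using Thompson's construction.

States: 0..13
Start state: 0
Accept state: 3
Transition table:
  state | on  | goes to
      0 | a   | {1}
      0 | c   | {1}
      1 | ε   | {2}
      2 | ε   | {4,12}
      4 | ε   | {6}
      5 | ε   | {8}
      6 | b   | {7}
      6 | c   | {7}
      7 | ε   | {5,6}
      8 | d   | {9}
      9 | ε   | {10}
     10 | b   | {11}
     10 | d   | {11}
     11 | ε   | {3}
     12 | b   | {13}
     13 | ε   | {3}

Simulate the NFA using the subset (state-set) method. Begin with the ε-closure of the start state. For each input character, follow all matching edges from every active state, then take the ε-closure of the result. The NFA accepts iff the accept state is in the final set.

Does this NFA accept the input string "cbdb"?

Answer: ACCEPT

Trace:
initial (ε-close {0}): {0}
'c' @ 1: {1,2,4,6,12}
'b' @ 2: {3,5,6,7,8,13}  [accepting]
'd' @ 3: {9,10}
'b' @ 4: {3,11}  [accepting]
final: {3,11}; accept 3 in set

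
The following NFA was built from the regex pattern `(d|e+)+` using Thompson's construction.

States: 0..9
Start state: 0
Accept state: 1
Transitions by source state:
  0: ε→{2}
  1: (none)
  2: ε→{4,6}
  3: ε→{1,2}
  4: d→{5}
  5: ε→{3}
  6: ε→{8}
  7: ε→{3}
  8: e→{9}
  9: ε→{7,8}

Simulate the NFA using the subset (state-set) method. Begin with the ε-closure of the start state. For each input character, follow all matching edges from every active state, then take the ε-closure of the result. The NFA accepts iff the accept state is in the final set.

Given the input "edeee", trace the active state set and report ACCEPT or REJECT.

initial (ε-close {0}): {0,2,4,6,8}
'e' @ 1: {1,2,3,4,6,7,8,9}  ✓accept
'd' @ 2: {1,2,3,4,5,6,8}  ✓accept
'e' @ 3: {1,2,3,4,6,7,8,9}  ✓accept
'e' @ 4: {1,2,3,4,6,7,8,9}  ✓accept
'e' @ 5: {1,2,3,4,6,7,8,9}  ✓accept
final: {1,2,3,4,6,7,8,9}; accept 1 in set

Answer: ACCEPT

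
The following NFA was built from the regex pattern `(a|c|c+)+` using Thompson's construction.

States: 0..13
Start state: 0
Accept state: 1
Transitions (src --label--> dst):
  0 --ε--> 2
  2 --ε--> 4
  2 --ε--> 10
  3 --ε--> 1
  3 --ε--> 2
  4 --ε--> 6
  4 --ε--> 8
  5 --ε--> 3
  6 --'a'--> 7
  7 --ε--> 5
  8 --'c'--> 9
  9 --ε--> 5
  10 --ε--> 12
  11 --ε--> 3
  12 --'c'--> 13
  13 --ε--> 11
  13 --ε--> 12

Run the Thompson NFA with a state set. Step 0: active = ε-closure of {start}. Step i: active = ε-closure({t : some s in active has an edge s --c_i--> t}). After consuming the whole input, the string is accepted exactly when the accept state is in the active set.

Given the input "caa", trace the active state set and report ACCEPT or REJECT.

S₀ = ε-closure({0}) = {0,2,4,6,8,10,12}
'c' @ 1: {1,2,3,4,5,6,8,9,10,11,12,13}  ✓accept
'a' @ 2: {1,2,3,4,5,6,7,8,10,12}  ✓accept
'a' @ 3: {1,2,3,4,5,6,7,8,10,12}  ✓accept
after full input: {1,2,3,4,5,6,7,8,10,12}  (accept=1 in)

Answer: ACCEPT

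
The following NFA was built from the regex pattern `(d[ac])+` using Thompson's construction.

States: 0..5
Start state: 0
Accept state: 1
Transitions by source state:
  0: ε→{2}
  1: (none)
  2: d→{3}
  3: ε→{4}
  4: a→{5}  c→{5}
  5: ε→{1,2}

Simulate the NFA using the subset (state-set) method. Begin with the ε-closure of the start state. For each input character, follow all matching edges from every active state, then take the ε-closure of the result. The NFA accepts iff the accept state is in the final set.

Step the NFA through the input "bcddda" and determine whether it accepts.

initial (ε-close {0}): {0,2}
'b' @ 1: {}  — no active states
rest 'cddda' ignored (set empty)
final: {}; accept 1 not in set

Answer: REJECT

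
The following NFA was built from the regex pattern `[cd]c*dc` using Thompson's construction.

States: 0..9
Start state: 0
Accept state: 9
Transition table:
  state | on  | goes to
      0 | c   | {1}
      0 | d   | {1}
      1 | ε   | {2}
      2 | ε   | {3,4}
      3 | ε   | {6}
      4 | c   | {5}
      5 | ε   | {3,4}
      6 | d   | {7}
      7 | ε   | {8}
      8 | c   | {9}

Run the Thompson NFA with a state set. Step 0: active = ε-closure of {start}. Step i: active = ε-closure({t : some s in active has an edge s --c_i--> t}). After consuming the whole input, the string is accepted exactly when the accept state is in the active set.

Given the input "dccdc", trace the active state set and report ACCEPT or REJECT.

Answer: ACCEPT

Trace:
initial (ε-close {0}): {0}
'd' @ 1: {1,2,3,4,6}
'c' @ 2: {3,4,5,6}
'c' @ 3: {3,4,5,6}
'd' @ 4: {7,8}
'c' @ 5: {9}  (accept∈set)
end set {9} — state 9 in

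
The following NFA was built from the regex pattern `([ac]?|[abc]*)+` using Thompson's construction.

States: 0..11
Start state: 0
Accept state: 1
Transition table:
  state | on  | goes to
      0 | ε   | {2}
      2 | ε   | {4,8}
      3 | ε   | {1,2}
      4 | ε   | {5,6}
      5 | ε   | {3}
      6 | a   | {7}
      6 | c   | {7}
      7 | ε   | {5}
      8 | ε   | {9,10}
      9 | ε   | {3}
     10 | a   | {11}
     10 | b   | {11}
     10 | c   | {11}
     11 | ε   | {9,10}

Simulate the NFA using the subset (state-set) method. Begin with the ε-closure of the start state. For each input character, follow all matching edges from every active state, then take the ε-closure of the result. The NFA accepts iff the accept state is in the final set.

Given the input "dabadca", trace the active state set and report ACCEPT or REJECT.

Answer: REJECT

Derivation:
S₀ = ε-closure({0}) = {0,1,2,3,4,5,6,8,9,10}
'd' @ 1: {}  — state set empty
rest 'abadca' ignored (set empty)
end set {} — state 1 not in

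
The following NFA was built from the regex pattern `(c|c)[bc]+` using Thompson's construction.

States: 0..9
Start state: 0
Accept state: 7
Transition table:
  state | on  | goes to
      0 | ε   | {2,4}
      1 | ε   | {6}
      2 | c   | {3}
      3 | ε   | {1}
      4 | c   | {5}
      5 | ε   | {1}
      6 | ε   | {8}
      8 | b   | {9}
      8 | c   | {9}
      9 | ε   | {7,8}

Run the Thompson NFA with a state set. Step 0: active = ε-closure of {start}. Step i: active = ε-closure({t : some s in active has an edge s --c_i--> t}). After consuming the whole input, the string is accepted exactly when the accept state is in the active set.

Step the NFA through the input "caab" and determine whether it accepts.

Answer: REJECT

Steps:
start: ε-closure({0}) = {0,2,4}
'c' @ 1: {1,3,5,6,8}
'a' @ 2: {}  — no active states
rest 'ab' ignored (set empty)
final: {}; accept 7 not in set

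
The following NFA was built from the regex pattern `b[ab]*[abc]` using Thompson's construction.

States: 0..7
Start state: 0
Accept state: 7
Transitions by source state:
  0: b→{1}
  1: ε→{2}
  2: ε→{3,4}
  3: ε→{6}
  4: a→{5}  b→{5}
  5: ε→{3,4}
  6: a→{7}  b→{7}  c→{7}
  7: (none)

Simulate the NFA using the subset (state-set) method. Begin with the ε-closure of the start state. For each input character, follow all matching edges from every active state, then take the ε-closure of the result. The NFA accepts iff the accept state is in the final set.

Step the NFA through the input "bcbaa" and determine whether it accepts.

Answer: REJECT

Trace:
S₀ = ε-closure({0}) = {0}
'b' @ 1: {1,2,3,4,6}
'c' @ 2: {7}  ✓accept
'b' @ 3: {}  — dead — no transitions
rest 'aa' ignored (set empty)
after full input: {}  (accept=7 not in)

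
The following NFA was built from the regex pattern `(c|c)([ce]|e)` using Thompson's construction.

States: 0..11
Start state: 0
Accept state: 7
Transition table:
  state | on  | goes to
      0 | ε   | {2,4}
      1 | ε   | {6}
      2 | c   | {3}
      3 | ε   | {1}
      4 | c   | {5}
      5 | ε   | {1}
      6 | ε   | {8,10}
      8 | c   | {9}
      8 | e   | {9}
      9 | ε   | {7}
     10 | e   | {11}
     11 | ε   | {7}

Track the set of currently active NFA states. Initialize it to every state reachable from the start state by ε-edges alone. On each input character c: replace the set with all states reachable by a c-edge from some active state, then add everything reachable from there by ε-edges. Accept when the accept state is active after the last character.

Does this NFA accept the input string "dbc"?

initial (ε-close {0}): {0,2,4}
'd' @ 1: {}  — dead — no transitions
rest 'bc' ignored (set empty)
final: {}; accept 7 not in set

Answer: REJECT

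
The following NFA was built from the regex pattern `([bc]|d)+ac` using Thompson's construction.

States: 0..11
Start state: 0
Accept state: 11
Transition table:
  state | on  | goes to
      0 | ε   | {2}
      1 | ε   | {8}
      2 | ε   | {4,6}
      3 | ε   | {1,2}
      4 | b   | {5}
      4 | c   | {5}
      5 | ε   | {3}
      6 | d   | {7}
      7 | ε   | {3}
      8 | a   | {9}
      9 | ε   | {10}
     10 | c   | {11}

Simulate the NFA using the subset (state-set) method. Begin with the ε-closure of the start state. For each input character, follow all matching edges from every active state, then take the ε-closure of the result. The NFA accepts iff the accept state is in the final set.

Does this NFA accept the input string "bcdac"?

Answer: ACCEPT

Derivation:
S₀ = ε-closure({0}) = {0,2,4,6}
'b' @ 1: {1,2,3,4,5,6,8}
'c' @ 2: {1,2,3,4,5,6,8}
'd' @ 3: {1,2,3,4,6,7,8}
'a' @ 4: {9,10}
'c' @ 5: {11}  [accepting]
final: {11}; accept 11 in set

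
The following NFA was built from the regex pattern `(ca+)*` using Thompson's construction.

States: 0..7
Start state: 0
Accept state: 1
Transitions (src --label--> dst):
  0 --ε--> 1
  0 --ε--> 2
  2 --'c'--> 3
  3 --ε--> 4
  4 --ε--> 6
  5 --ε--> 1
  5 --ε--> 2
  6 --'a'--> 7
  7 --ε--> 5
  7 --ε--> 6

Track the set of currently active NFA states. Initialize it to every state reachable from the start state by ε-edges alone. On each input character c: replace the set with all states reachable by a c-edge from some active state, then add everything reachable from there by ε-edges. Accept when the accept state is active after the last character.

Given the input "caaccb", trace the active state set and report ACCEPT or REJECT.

initial (ε-close {0}): {0,1,2}
'c' @ 1: {3,4,6}
'a' @ 2: {1,2,5,6,7}  ✓accept
'a' @ 3: {1,2,5,6,7}  ✓accept
'c' @ 4: {3,4,6}
'c' @ 5: {}  — no active states
rest 'b' ignored (set empty)
end set {} — state 1 not in

Answer: REJECT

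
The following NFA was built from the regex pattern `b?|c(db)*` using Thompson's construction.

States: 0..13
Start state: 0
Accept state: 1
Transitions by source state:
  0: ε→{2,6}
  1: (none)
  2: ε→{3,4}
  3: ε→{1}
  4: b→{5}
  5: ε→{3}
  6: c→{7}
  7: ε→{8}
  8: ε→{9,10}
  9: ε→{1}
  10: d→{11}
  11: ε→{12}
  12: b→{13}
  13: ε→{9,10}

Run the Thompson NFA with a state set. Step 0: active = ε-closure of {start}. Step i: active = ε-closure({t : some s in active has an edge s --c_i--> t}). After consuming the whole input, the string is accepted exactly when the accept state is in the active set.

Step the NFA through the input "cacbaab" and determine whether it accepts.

start: ε-closure({0}) = {0,1,2,3,4,6}
'c' @ 1: {1,7,8,9,10}  (accept∈set)
'a' @ 2: {}  — no active states
rest 'cbaab' ignored (set empty)
after full input: {}  (accept=1 not in)

Answer: REJECT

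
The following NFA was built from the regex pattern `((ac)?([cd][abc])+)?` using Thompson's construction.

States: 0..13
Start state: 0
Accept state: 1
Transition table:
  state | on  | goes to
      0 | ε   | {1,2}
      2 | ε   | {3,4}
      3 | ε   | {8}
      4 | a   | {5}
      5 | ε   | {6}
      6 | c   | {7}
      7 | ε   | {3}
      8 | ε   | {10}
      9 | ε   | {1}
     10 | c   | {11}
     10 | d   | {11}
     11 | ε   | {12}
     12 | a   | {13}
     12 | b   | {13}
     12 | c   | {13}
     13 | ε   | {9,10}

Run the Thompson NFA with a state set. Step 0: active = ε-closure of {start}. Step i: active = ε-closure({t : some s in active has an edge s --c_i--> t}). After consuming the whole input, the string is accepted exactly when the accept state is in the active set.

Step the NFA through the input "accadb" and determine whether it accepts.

initial (ε-close {0}): {0,1,2,3,4,8,10}
'a' @ 1: {5,6}
'c' @ 2: {3,7,8,10}
'c' @ 3: {11,12}
'a' @ 4: {1,9,10,13}  (accept∈set)
'd' @ 5: {11,12}
'b' @ 6: {1,9,10,13}  (accept∈set)
end set {1,9,10,13} — state 1 in

Answer: ACCEPT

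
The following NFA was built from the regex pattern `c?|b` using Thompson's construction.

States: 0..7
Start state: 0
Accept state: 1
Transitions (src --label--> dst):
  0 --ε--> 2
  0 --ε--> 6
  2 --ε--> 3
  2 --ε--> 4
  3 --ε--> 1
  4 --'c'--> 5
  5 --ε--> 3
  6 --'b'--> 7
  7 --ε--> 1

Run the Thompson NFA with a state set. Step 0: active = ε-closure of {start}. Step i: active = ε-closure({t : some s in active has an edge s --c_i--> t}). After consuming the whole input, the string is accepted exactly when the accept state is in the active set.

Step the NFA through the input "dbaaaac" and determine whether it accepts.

Answer: REJECT

Trace:
start: ε-closure({0}) = {0,1,2,3,4,6}
'd' @ 1: {}  — state set empty
rest 'baaaac' ignored (set empty)
final: {}; accept 1 not in set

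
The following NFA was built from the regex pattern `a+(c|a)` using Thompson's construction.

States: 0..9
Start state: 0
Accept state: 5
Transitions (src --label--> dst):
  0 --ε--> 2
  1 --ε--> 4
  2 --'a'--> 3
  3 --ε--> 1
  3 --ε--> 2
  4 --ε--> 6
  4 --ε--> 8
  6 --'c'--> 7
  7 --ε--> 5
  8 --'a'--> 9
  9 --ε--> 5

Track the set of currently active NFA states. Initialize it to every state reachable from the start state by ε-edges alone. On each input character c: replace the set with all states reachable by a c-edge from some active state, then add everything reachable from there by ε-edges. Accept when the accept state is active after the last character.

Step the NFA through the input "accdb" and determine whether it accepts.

start: ε-closure({0}) = {0,2}
'a' @ 1: {1,2,3,4,6,8}
'c' @ 2: {5,7}  [accepting]
'c' @ 3: {}  — dead — no transitions
rest 'db' ignored (set empty)
final: {}; accept 5 not in set

Answer: REJECT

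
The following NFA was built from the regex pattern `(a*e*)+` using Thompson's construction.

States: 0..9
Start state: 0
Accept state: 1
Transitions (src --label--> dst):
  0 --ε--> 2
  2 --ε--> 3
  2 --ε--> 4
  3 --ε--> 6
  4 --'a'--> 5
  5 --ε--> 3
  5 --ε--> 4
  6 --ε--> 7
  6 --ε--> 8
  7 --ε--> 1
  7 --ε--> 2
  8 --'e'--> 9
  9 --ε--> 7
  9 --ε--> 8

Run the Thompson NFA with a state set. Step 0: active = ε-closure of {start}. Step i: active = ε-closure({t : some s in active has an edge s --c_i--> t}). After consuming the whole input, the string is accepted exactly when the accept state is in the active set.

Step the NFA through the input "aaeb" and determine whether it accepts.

S₀ = ε-closure({0}) = {0,1,2,3,4,6,7,8}
'a' @ 1: {1,2,3,4,5,6,7,8}  (accept∈set)
'a' @ 2: {1,2,3,4,5,6,7,8}  (accept∈set)
'e' @ 3: {1,2,3,4,6,7,8,9}  (accept∈set)
'b' @ 4: {}  — no active states
final: {}; accept 1 not in set

Answer: REJECT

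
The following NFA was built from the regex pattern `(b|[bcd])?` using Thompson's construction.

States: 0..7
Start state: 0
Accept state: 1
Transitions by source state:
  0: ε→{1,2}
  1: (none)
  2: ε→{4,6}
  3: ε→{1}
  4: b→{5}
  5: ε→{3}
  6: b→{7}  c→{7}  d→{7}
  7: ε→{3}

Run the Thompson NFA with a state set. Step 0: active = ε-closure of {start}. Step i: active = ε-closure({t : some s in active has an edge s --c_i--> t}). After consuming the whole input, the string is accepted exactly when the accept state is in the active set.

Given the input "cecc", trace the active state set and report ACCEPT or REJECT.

Answer: REJECT

Steps:
initial (ε-close {0}): {0,1,2,4,6}
'c' @ 1: {1,3,7}  ✓accept
'e' @ 2: {}  — no active states
rest 'cc' ignored (set empty)
end set {} — state 1 not in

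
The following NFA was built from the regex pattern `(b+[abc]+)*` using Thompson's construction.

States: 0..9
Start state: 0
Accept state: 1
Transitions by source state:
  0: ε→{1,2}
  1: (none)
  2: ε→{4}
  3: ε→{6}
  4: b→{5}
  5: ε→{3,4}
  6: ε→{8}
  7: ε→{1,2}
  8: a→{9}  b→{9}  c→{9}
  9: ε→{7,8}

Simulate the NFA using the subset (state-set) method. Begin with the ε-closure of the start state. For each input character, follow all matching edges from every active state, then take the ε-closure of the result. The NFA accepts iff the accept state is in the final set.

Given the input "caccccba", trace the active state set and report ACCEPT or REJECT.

initial (ε-close {0}): {0,1,2,4}
'c' @ 1: {}  — dead — no transitions
rest 'accccba' ignored (set empty)
final: {}; accept 1 not in set

Answer: REJECT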